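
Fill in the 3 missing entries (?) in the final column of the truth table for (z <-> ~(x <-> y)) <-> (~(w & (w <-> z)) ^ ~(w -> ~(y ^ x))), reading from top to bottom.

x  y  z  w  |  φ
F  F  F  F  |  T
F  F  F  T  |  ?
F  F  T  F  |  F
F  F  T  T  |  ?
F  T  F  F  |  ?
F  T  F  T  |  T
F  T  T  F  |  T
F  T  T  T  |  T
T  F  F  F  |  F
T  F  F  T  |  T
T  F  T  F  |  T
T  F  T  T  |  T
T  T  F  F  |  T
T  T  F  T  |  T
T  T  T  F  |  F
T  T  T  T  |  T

Row x=F, y=F, z=F, w=T: (z <-> ~(x <-> y)) = T, (~(w & (w <-> z)) ^ ~(w -> ~(y ^ x))) = T, so the formula = T.
Row x=F, y=F, z=T, w=T: (z <-> ~(x <-> y)) = F, (~(w & (w <-> z)) ^ ~(w -> ~(y ^ x))) = F, so the formula = T.
Row x=F, y=T, z=F, w=F: (z <-> ~(x <-> y)) = F, (~(w & (w <-> z)) ^ ~(w -> ~(y ^ x))) = T, so the formula = F.

T, T, F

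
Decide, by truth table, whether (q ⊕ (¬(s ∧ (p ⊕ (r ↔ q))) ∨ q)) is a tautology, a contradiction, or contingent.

p | q | r | s || (r ↔ q) | (p ⊕ (r ↔ q)) | (s ∧ (p ⊕ (r ↔ q))) | ¬(s ∧ (p ⊕ (r ↔ q))) | (¬(s ∧ (p ⊕ (r ↔ q))) ∨ q) | φ
F | F | F | F ||    T    |       T       |          F          |          T           |             T              | T
F | F | F | T ||    T    |       T       |          T          |          F           |             F              | F
F | F | T | F ||    F    |       F       |          F          |          T           |             T              | T
F | F | T | T ||    F    |       F       |          F          |          T           |             T              | T
F | T | F | F ||    F    |       F       |          F          |          T           |             T              | F
F | T | F | T ||    F    |       F       |          F          |          T           |             T              | F
F | T | T | F ||    T    |       T       |          F          |          T           |             T              | F
F | T | T | T ||    T    |       T       |          T          |          F           |             T              | F
T | F | F | F ||    T    |       F       |          F          |          T           |             T              | T
T | F | F | T ||    T    |       F       |          F          |          T           |             T              | T
T | F | T | F ||    F    |       T       |          F          |          T           |             T              | T
T | F | T | T ||    F    |       T       |          T          |          F           |             F              | F
T | T | F | F ||    F    |       T       |          F          |          T           |             T              | F
T | T | F | T ||    F    |       T       |          T          |          F           |             T              | F
T | T | T | F ||    T    |       F       |          F          |          T           |             T              | F
T | T | T | T ||    T    |       F       |          F          |          T           |             T              | F
6 of 16 rows are T, so the formula is contingent.

contingent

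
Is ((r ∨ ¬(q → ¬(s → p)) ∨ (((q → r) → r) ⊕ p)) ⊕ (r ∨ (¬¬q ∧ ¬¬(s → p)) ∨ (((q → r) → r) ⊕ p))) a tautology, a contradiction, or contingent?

p | q | r | s | (s → p) | ¬(s → p) | (q → ¬(s → p)) | ¬(q → ¬(s → p)) | (q → r) | ((q → r) → r) | (((q → r) → r) ⊕ p) | ¬q | ¬¬q | ¬¬(s → p) | (¬¬q ∧ ¬¬(s → p)) | φ
- | - | - | - | ------- | -------- | -------------- | --------------- | ------- | ------------- | ------------------- | -- | --- | --------- | ----------------- | -
T | T | T | T |    T    |    F     |       F        |        T        |    T    |       T       |          F          | F  |  T  |     T     |         T         | F
T | T | T | F |    T    |    F     |       F        |        T        |    T    |       T       |          F          | F  |  T  |     T     |         T         | F
T | T | F | T |    T    |    F     |       F        |        T        |    F    |       T       |          F          | F  |  T  |     T     |         T         | F
T | T | F | F |    T    |    F     |       F        |        T        |    F    |       T       |          F          | F  |  T  |     T     |         T         | F
T | F | T | T |    T    |    F     |       T        |        F        |    T    |       T       |          F          | T  |  F  |     T     |         F         | F
T | F | T | F |    T    |    F     |       T        |        F        |    T    |       T       |          F          | T  |  F  |     T     |         F         | F
T | F | F | T |    T    |    F     |       T        |        F        |    T    |       F       |          T          | T  |  F  |     T     |         F         | F
T | F | F | F |    T    |    F     |       T        |        F        |    T    |       F       |          T          | T  |  F  |     T     |         F         | F
F | T | T | T |    F    |    T     |       T        |        F        |    T    |       T       |          T          | F  |  T  |     F     |         F         | F
F | T | T | F |    T    |    F     |       F        |        T        |    T    |       T       |          T          | F  |  T  |     T     |         T         | F
F | T | F | T |    F    |    T     |       T        |        F        |    F    |       T       |          T          | F  |  T  |     F     |         F         | F
F | T | F | F |    T    |    F     |       F        |        T        |    F    |       T       |          T          | F  |  T  |     T     |         T         | F
F | F | T | T |    F    |    T     |       T        |        F        |    T    |       T       |          T          | T  |  F  |     F     |         F         | F
F | F | T | F |    T    |    F     |       T        |        F        |    T    |       T       |          T          | T  |  F  |     T     |         F         | F
F | F | F | T |    F    |    T     |       T        |        F        |    T    |       F       |          F          | T  |  F  |     F     |         F         | F
F | F | F | F |    T    |    F     |       T        |        F        |    T    |       F       |          F          | T  |  F  |     T     |         F         | F
Every row is F, so the formula is a contradiction.

contradiction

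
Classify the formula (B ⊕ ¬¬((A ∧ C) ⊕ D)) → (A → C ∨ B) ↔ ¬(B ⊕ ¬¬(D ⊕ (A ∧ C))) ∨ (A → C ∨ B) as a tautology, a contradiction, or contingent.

A | B | C | D | (A ∧ C) | ((A ∧ C) ⊕ D) | ¬((A ∧ C) ⊕ D) | ¬¬((A ∧ C) ⊕ D) | (B ⊕ ¬¬((A ∧ C) ⊕ D)) | (C ∨ B) | (A → (C ∨ B)) | (D ⊕ (A ∧ C)) | ¬(D ⊕ (A ∧ C)) | ¬¬(D ⊕ (A ∧ C)) | (B ⊕ ¬¬(D ⊕ (A ∧ C))) | ¬(B ⊕ ¬¬(D ⊕ (A ∧ C))) | φ
- | - | - | - | ------- | ------------- | -------------- | --------------- | --------------------- | ------- | ------------- | ------------- | -------------- | --------------- | --------------------- | ---------------------- | -
F | F | F | F |    F    |       F       |       T        |        F        |           F           |    F    |       T       |       F       |       T        |        F        |           F           |           T            | T
F | F | F | T |    F    |       T       |       F        |        T        |           T           |    F    |       T       |       T       |       F        |        T        |           T           |           F            | T
F | F | T | F |    F    |       F       |       T        |        F        |           F           |    T    |       T       |       F       |       T        |        F        |           F           |           T            | T
F | F | T | T |    F    |       T       |       F        |        T        |           T           |    T    |       T       |       T       |       F        |        T        |           T           |           F            | T
F | T | F | F |    F    |       F       |       T        |        F        |           T           |    T    |       T       |       F       |       T        |        F        |           T           |           F            | T
F | T | F | T |    F    |       T       |       F        |        T        |           F           |    T    |       T       |       T       |       F        |        T        |           F           |           T            | T
F | T | T | F |    F    |       F       |       T        |        F        |           T           |    T    |       T       |       F       |       T        |        F        |           T           |           F            | T
F | T | T | T |    F    |       T       |       F        |        T        |           F           |    T    |       T       |       T       |       F        |        T        |           F           |           T            | T
T | F | F | F |    F    |       F       |       T        |        F        |           F           |    F    |       F       |       F       |       T        |        F        |           F           |           T            | T
T | F | F | T |    F    |       T       |       F        |        T        |           T           |    F    |       F       |       T       |       F        |        T        |           T           |           F            | T
T | F | T | F |    T    |       T       |       F        |        T        |           T           |    T    |       T       |       T       |       F        |        T        |           T           |           F            | T
T | F | T | T |    T    |       F       |       T        |        F        |           F           |    T    |       T       |       F       |       T        |        F        |           F           |           T            | T
T | T | F | F |    F    |       F       |       T        |        F        |           T           |    T    |       T       |       F       |       T        |        F        |           T           |           F            | T
T | T | F | T |    F    |       T       |       F        |        T        |           F           |    T    |       T       |       T       |       F        |        T        |           F           |           T            | T
T | T | T | F |    T    |       T       |       F        |        T        |           F           |    T    |       T       |       T       |       F        |        T        |           F           |           T            | T
T | T | T | T |    T    |       F       |       T        |        F        |           T           |    T    |       T       |       F       |       T        |        F        |           T           |           F            | T
Every row is T, so the formula is a tautology.

tautology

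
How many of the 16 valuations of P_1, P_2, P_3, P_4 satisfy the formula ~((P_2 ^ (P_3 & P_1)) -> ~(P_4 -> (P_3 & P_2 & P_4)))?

P_1  P_2  P_3  P_4  |  (P_3 & P_1)  (P_2 ^ (P_3 & P_1))  (P_3 & P_2 & P_4)  (P_4 -> (P_3 & P_2 & P_4))  ~(P_4 -> (P_3 & P_2 & P_4))  φ
 F    F    F    F   |       F                F                   F                      T                            F               F
 F    F    F    T   |       F                F                   F                      F                            T               F
 F    F    T    F   |       F                F                   F                      T                            F               F
 F    F    T    T   |       F                F                   F                      F                            T               F
 F    T    F    F   |       F                T                   F                      T                            F               T
 F    T    F    T   |       F                T                   F                      F                            T               F
 F    T    T    F   |       F                T                   F                      T                            F               T
 F    T    T    T   |       F                T                   T                      T                            F               T
 T    F    F    F   |       F                F                   F                      T                            F               F
 T    F    F    T   |       F                F                   F                      F                            T               F
 T    F    T    F   |       T                T                   F                      T                            F               T
 T    F    T    T   |       T                T                   F                      F                            T               F
 T    T    F    F   |       F                T                   F                      T                            F               T
 T    T    F    T   |       F                T                   F                      F                            T               F
 T    T    T    F   |       T                F                   F                      T                            F               F
 T    T    T    T   |       T                F                   T                      T                            F               F
The formula is true on 5 of the 16 rows.

5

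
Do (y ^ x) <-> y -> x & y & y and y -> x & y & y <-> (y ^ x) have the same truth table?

equivalent

x | y || φ | ψ
T | T || F | F
T | F || T | T
F | T || F | F
F | F || F | F
The columns for φ and ψ agree on every row, so they are logically equivalent.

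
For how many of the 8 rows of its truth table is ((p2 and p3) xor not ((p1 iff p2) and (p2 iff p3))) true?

6

p1 | p2 | p3 || φ
1  | 1  | 1  || 1
1  | 1  | 0  || 1
1  | 0  | 1  || 1
1  | 0  | 0  || 1
0  | 1  | 1  || 0
0  | 1  | 0  || 1
0  | 0  | 1  || 1
0  | 0  | 0  || 0
The formula is true on 6 of the 8 rows.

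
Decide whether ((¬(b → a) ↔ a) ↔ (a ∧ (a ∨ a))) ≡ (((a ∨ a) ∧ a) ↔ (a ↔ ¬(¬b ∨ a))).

equivalent

a | b || φ | ψ
1 | 1 || 0 | 0
1 | 0 || 0 | 0
0 | 1 || 1 | 1
0 | 0 || 0 | 0
The columns for φ and ψ agree on every row, so they are logically equivalent.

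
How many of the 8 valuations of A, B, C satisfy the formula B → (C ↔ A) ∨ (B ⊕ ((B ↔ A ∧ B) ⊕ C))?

6

A | B | C | φ
- | - | - | -
F | F | F | T
F | F | T | T
F | T | F | T
F | T | T | F
T | F | F | T
T | F | T | T
T | T | F | F
T | T | T | T
The formula is true on 6 of the 8 rows.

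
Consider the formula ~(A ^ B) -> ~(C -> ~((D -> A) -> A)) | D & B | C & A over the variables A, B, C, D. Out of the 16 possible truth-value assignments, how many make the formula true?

A | B | C | D || (A ^ B) | ~(A ^ B) | (D -> A) | ((D -> A) -> A) | ~((D -> A) -> A) | (C -> ~((D -> A) -> A)) | ~(C -> ~((D -> A) -> A)) | (D & B) | (C & A) | φ
T | T | T | T ||    F    |    T     |    T     |        T        |        F         |            F            |            T             |    T    |    T    | T
T | T | T | F ||    F    |    T     |    T     |        T        |        F         |            F            |            T             |    F    |    T    | T
T | T | F | T ||    F    |    T     |    T     |        T        |        F         |            T            |            F             |    T    |    F    | T
T | T | F | F ||    F    |    T     |    T     |        T        |        F         |            T            |            F             |    F    |    F    | F
T | F | T | T ||    T    |    F     |    T     |        T        |        F         |            F            |            T             |    F    |    T    | T
T | F | T | F ||    T    |    F     |    T     |        T        |        F         |            F            |            T             |    F    |    T    | T
T | F | F | T ||    T    |    F     |    T     |        T        |        F         |            T            |            F             |    F    |    F    | T
T | F | F | F ||    T    |    F     |    T     |        T        |        F         |            T            |            F             |    F    |    F    | T
F | T | T | T ||    T    |    F     |    F     |        T        |        F         |            F            |            T             |    T    |    F    | T
F | T | T | F ||    T    |    F     |    T     |        F        |        T         |            T            |            F             |    F    |    F    | T
F | T | F | T ||    T    |    F     |    F     |        T        |        F         |            T            |            F             |    T    |    F    | T
F | T | F | F ||    T    |    F     |    T     |        F        |        T         |            T            |            F             |    F    |    F    | T
F | F | T | T ||    F    |    T     |    F     |        T        |        F         |            F            |            T             |    F    |    F    | T
F | F | T | F ||    F    |    T     |    T     |        F        |        T         |            T            |            F             |    F    |    F    | F
F | F | F | T ||    F    |    T     |    F     |        T        |        F         |            T            |            F             |    F    |    F    | F
F | F | F | F ||    F    |    T     |    T     |        F        |        T         |            T            |            F             |    F    |    F    | F
The formula is true on 12 of the 16 rows.

12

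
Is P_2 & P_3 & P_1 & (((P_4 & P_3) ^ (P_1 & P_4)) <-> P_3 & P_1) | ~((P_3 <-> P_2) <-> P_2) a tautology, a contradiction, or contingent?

P_1 | P_2 | P_3 | P_4 | (P_2 & P_3 & P_1) | (P_4 & P_3) | (P_1 & P_4) | ((P_4 & P_3) ^ (P_1 & P_4)) | (P_3 & P_1) | (P_3 <-> P_2) | ((P_3 <-> P_2) <-> P_2) | ~((P_3 <-> P_2) <-> P_2) | φ
--- | --- | --- | --- | ----------------- | ----------- | ----------- | --------------------------- | ----------- | ------------- | ----------------------- | ------------------------ | -
 T  |  T  |  T  |  T  |         T         |      T      |      T      |              F              |      T      |       T       |            T            |            F             | F
 T  |  T  |  T  |  F  |         T         |      F      |      F      |              F              |      T      |       T       |            T            |            F             | F
 T  |  T  |  F  |  T  |         F         |      F      |      T      |              T              |      F      |       F       |            F            |            T             | T
 T  |  T  |  F  |  F  |         F         |      F      |      F      |              F              |      F      |       F       |            F            |            T             | T
 T  |  F  |  T  |  T  |         F         |      T      |      T      |              F              |      T      |       F       |            T            |            F             | F
 T  |  F  |  T  |  F  |         F         |      F      |      F      |              F              |      T      |       F       |            T            |            F             | F
 T  |  F  |  F  |  T  |         F         |      F      |      T      |              T              |      F      |       T       |            F            |            T             | T
 T  |  F  |  F  |  F  |         F         |      F      |      F      |              F              |      F      |       T       |            F            |            T             | T
 F  |  T  |  T  |  T  |         F         |      T      |      F      |              T              |      F      |       T       |            T            |            F             | F
 F  |  T  |  T  |  F  |         F         |      F      |      F      |              F              |      F      |       T       |            T            |            F             | F
 F  |  T  |  F  |  T  |         F         |      F      |      F      |              F              |      F      |       F       |            F            |            T             | T
 F  |  T  |  F  |  F  |         F         |      F      |      F      |              F              |      F      |       F       |            F            |            T             | T
 F  |  F  |  T  |  T  |         F         |      T      |      F      |              T              |      F      |       F       |            T            |            F             | F
 F  |  F  |  T  |  F  |         F         |      F      |      F      |              F              |      F      |       F       |            T            |            F             | F
 F  |  F  |  F  |  T  |         F         |      F      |      F      |              F              |      F      |       T       |            F            |            T             | T
 F  |  F  |  F  |  F  |         F         |      F      |      F      |              F              |      F      |       T       |            F            |            T             | T
8 of 16 rows are T, so the formula is contingent.

contingent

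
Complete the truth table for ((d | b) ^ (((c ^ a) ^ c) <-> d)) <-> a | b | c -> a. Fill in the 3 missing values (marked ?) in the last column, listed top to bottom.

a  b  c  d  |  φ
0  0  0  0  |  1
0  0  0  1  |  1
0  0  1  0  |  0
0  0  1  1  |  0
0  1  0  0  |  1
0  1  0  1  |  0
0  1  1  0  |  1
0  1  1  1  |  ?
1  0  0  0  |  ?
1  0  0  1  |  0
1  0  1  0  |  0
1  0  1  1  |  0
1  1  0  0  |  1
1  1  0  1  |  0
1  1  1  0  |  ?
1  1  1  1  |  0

0, 0, 1

Row a=0, b=1, c=1, d=1: ((d | b) ^ (((c ^ a) ^ c) <-> d)) = 1, (a | b | c -> a) = 0, so the formula = 0.
Row a=1, b=0, c=0, d=0: ((d | b) ^ (((c ^ a) ^ c) <-> d)) = 0, (a | b | c -> a) = 1, so the formula = 0.
Row a=1, b=1, c=1, d=0: ((d | b) ^ (((c ^ a) ^ c) <-> d)) = 1, (a | b | c -> a) = 1, so the formula = 1.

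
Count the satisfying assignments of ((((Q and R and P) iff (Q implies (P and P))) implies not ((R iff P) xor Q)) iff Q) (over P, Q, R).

P  Q  R  |  φ
T  T  T  |  T
T  T  F  |  T
T  F  T  |  F
T  F  F  |  F
F  T  T  |  F
F  T  F  |  T
F  F  T  |  F
F  F  F  |  F
The formula is true on 3 of the 8 rows.

3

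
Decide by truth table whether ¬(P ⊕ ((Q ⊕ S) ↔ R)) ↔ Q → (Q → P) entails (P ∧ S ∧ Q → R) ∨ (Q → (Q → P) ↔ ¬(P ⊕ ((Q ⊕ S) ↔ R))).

  P   |   Q   |   R   |   S   |   φ   |   ψ  
----- | ----- | ----- | ----- | ----- | -----
False | False | False | False | False |  True
False | False | False |  True |  True |  True
False | False |  True | False |  True |  True
False | False |  True |  True | False |  True
False |  True | False | False | False |  True
False |  True | False |  True |  True |  True
False |  True |  True | False |  True |  True
False |  True |  True |  True | False |  True
 True | False | False | False |  True |  True
 True | False | False |  True | False |  True
 True | False |  True | False | False |  True
 True | False |  True |  True |  True |  True
 True |  True | False | False | False |  True
 True |  True | False |  True |  True |  True
 True |  True |  True | False |  True |  True
 True |  True |  True |  True | False |  True
In every row where φ is true, ψ is also true, so φ ⊨ ψ.

yes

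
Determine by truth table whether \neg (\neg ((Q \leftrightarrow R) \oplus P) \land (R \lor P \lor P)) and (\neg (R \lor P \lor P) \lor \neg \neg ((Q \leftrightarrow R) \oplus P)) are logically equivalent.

P | Q | R | φ | ψ
- | - | - | - | -
F | F | F | T | T
F | F | T | F | F
F | T | F | T | T
F | T | T | T | T
T | F | F | F | F
T | F | T | T | T
T | T | F | T | T
T | T | T | F | F
The columns for φ and ψ agree on every row, so they are logically equivalent.

equivalent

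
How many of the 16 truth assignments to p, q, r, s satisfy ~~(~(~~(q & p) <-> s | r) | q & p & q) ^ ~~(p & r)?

9

p | q | r | s || φ
F | F | F | F || F
F | F | F | T || T
F | F | T | F || T
F | F | T | T || T
F | T | F | F || F
F | T | F | T || T
F | T | T | F || T
F | T | T | T || T
T | F | F | F || F
T | F | F | T || T
T | F | T | F || F
T | F | T | T || F
T | T | F | F || T
T | T | F | T || T
T | T | T | F || F
T | T | T | T || F
The formula is true on 9 of the 16 rows.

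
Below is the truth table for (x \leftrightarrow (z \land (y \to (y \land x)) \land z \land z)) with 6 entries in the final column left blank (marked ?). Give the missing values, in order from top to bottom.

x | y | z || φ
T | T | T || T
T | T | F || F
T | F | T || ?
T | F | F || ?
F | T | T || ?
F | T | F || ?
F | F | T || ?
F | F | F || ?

Row x=T, y=F, z=T: (z \land (y \to (y \land x)) \land z \land z) = T, so the formula = T.
Row x=T, y=F, z=F: (z \land (y \to (y \land x)) \land z \land z) = F, so the formula = F.
Row x=F, y=T, z=T: (z \land (y \to (y \land x)) \land z \land z) = F, so the formula = T.
Row x=F, y=T, z=F: (z \land (y \to (y \land x)) \land z \land z) = F, so the formula = T.
Row x=F, y=F, z=T: (z \land (y \to (y \land x)) \land z \land z) = T, so the formula = F.
Row x=F, y=F, z=F: (z \land (y \to (y \land x)) \land z \land z) = F, so the formula = T.

T, F, T, T, F, T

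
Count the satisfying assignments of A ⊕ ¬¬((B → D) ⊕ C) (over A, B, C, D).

8

A | B | C | D || (A ⊕ ¬¬((B → D) ⊕ C))
T | T | T | T ||           T          
T | T | T | F ||           F          
T | T | F | T ||           F          
T | T | F | F ||           T          
T | F | T | T ||           T          
T | F | T | F ||           T          
T | F | F | T ||           F          
T | F | F | F ||           F          
F | T | T | T ||           F          
F | T | T | F ||           T          
F | T | F | T ||           T          
F | T | F | F ||           F          
F | F | T | T ||           F          
F | F | T | F ||           F          
F | F | F | T ||           T          
F | F | F | F ||           T          
The formula is true on 8 of the 16 rows.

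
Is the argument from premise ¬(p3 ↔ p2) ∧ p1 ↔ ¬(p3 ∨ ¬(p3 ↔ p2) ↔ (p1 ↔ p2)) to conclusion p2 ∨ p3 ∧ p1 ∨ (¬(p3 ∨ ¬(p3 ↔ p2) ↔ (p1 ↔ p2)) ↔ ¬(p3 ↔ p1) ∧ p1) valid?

  p1     p2     p3   |    φ      ψ  
False  False  False  |  False  False
False  False   True  |   True   True
False   True  False  |  False   True
False   True   True  |  False   True
 True  False  False  |   True  False
 True  False   True  |   True   True
 True   True  False  |  False   True
 True   True   True  |   True   True
At p1=True, p2=False, p3=False we have φ true but ψ false, so φ does not entail ψ.

no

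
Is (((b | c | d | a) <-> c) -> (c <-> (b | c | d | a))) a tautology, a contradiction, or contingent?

tautology

a  b  c  d     (b | c | d | a)  ((b | c | d | a) <-> c)  (c <-> (b | c | d | a))  φ
0  0  0  0            0                    1                        1             1
0  0  0  1            1                    0                        0             1
0  0  1  0            1                    1                        1             1
0  0  1  1            1                    1                        1             1
0  1  0  0            1                    0                        0             1
0  1  0  1            1                    0                        0             1
0  1  1  0            1                    1                        1             1
0  1  1  1            1                    1                        1             1
1  0  0  0            1                    0                        0             1
1  0  0  1            1                    0                        0             1
1  0  1  0            1                    1                        1             1
1  0  1  1            1                    1                        1             1
1  1  0  0            1                    0                        0             1
1  1  0  1            1                    0                        0             1
1  1  1  0            1                    1                        1             1
1  1  1  1            1                    1                        1             1
Every row is 1, so the formula is a tautology.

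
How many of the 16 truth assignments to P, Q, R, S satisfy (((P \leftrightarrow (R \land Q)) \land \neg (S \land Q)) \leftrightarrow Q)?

6

P  Q  R  S  |  (R \land Q)  (S \land Q)  \neg (S \land Q)  φ
1  1  1  1  |       1            1              0          0
1  1  1  0  |       1            0              1          1
1  1  0  1  |       0            1              0          0
1  1  0  0  |       0            0              1          0
1  0  1  1  |       0            0              1          1
1  0  1  0  |       0            0              1          1
1  0  0  1  |       0            0              1          1
1  0  0  0  |       0            0              1          1
0  1  1  1  |       1            1              0          0
0  1  1  0  |       1            0              1          0
0  1  0  1  |       0            1              0          0
0  1  0  0  |       0            0              1          1
0  0  1  1  |       0            0              1          0
0  0  1  0  |       0            0              1          0
0  0  0  1  |       0            0              1          0
0  0  0  0  |       0            0              1          0
The formula is true on 6 of the 16 rows.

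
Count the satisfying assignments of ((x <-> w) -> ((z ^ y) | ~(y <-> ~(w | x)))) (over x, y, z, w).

14

x | y | z | w | φ
- | - | - | - | -
F | F | F | F | T
F | F | F | T | T
F | F | T | F | T
F | F | T | T | T
F | T | F | F | T
F | T | F | T | T
F | T | T | F | F
F | T | T | T | T
T | F | F | F | T
T | F | F | T | F
T | F | T | F | T
T | F | T | T | T
T | T | F | F | T
T | T | F | T | T
T | T | T | F | T
T | T | T | T | T
The formula is true on 14 of the 16 rows.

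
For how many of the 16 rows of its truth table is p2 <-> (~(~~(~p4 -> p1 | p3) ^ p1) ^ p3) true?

8

p1  p2  p3  p4     ~p4  (p1 | p3)  (~p4 -> (p1 | p3))  ~(~p4 -> (p1 | p3))  ~~(~p4 -> (p1 | p3))  (~~(~p4 -> (p1 | p3)) ^ p1)  ~(~~(~p4 -> (p1 | p3)) ^ p1)  φ
T   T   T   T       F       T              T                    F                    T                         F                            T                F
T   T   T   F       T       T              T                    F                    T                         F                            T                F
T   T   F   T       F       T              T                    F                    T                         F                            T                T
T   T   F   F       T       T              T                    F                    T                         F                            T                T
T   F   T   T       F       T              T                    F                    T                         F                            T                T
T   F   T   F       T       T              T                    F                    T                         F                            T                T
T   F   F   T       F       T              T                    F                    T                         F                            T                F
T   F   F   F       T       T              T                    F                    T                         F                            T                F
F   T   T   T       F       T              T                    F                    T                         T                            F                T
F   T   T   F       T       T              T                    F                    T                         T                            F                T
F   T   F   T       F       F              T                    F                    T                         T                            F                F
F   T   F   F       T       F              F                    T                    F                         F                            T                T
F   F   T   T       F       T              T                    F                    T                         T                            F                F
F   F   T   F       T       T              T                    F                    T                         T                            F                F
F   F   F   T       F       F              T                    F                    T                         T                            F                T
F   F   F   F       T       F              F                    T                    F                         F                            T                F
The formula is true on 8 of the 16 rows.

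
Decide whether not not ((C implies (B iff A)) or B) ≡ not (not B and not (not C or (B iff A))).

A | B | C || φ | ψ
0 | 0 | 0 || 1 | 1
0 | 0 | 1 || 1 | 1
0 | 1 | 0 || 1 | 1
0 | 1 | 1 || 1 | 1
1 | 0 | 0 || 1 | 1
1 | 0 | 1 || 0 | 0
1 | 1 | 0 || 1 | 1
1 | 1 | 1 || 1 | 1
The columns for φ and ψ agree on every row, so they are logically equivalent.

equivalent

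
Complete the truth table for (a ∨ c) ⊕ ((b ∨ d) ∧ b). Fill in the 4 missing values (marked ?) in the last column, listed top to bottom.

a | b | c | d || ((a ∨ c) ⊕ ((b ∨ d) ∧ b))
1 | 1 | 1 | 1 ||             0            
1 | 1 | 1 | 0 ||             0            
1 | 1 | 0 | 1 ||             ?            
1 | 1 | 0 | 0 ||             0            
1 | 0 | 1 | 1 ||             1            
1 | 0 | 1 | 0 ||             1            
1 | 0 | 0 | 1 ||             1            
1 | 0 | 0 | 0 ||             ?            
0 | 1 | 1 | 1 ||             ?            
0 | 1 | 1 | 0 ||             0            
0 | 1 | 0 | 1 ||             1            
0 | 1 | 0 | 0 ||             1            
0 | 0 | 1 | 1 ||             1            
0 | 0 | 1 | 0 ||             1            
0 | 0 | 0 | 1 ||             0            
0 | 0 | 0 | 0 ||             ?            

0, 1, 0, 0

Row a=1, b=1, c=0, d=1: (a ∨ c) = 1, ((b ∨ d) ∧ b) = 1, so ((a ∨ c) ⊕ ((b ∨ d) ∧ b)) = 0.
Row a=1, b=0, c=0, d=0: (a ∨ c) = 1, ((b ∨ d) ∧ b) = 0, so ((a ∨ c) ⊕ ((b ∨ d) ∧ b)) = 1.
Row a=0, b=1, c=1, d=1: (a ∨ c) = 1, ((b ∨ d) ∧ b) = 1, so ((a ∨ c) ⊕ ((b ∨ d) ∧ b)) = 0.
Row a=0, b=0, c=0, d=0: (a ∨ c) = 0, ((b ∨ d) ∧ b) = 0, so ((a ∨ c) ⊕ ((b ∨ d) ∧ b)) = 0.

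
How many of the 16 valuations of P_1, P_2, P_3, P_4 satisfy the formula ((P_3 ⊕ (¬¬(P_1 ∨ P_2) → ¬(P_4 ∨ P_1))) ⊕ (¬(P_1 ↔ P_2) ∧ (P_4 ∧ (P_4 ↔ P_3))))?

6

 P_1  |  P_2  |  P_3  |  P_4  | (P_1 ∨ P_2) | ¬(P_1 ∨ P_2) | ¬¬(P_1 ∨ P_2) | (P_4 ∨ P_1) | ¬(P_4 ∨ P_1) | (P_1 ↔ P_2) | ¬(P_1 ↔ P_2) | (P_4 ↔ P_3) | (P_4 ∧ (P_4 ↔ P_3)) |   φ  
----- | ----- | ----- | ----- | ----------- | ------------ | ------------- | ----------- | ------------ | ----------- | ------------ | ----------- | ------------------- | -----
 True |  True |  True |  True |     True    |    False     |      True     |     True    |    False     |     True    |    False     |     True    |         True        |  True
 True |  True |  True | False |     True    |    False     |      True     |     True    |    False     |     True    |    False     |    False    |        False        |  True
 True |  True | False |  True |     True    |    False     |      True     |     True    |    False     |     True    |    False     |    False    |        False        | False
 True |  True | False | False |     True    |    False     |      True     |     True    |    False     |     True    |    False     |     True    |        False        | False
 True | False |  True |  True |     True    |    False     |      True     |     True    |    False     |    False    |     True     |     True    |         True        | False
 True | False |  True | False |     True    |    False     |      True     |     True    |    False     |    False    |     True     |    False    |        False        |  True
 True | False | False |  True |     True    |    False     |      True     |     True    |    False     |    False    |     True     |    False    |        False        | False
 True | False | False | False |     True    |    False     |      True     |     True    |    False     |    False    |     True     |     True    |        False        | False
False |  True |  True |  True |     True    |    False     |      True     |     True    |    False     |    False    |     True     |     True    |         True        | False
False |  True |  True | False |     True    |    False     |      True     |    False    |     True     |    False    |     True     |    False    |        False        | False
False |  True | False |  True |     True    |    False     |      True     |     True    |    False     |    False    |     True     |    False    |        False        | False
False |  True | False | False |     True    |    False     |      True     |    False    |     True     |    False    |     True     |     True    |        False        |  True
False | False |  True |  True |    False    |     True     |     False     |     True    |    False     |     True    |    False     |     True    |         True        | False
False | False |  True | False |    False    |     True     |     False     |    False    |     True     |     True    |    False     |    False    |        False        | False
False | False | False |  True |    False    |     True     |     False     |     True    |    False     |     True    |    False     |    False    |        False        |  True
False | False | False | False |    False    |     True     |     False     |    False    |     True     |     True    |    False     |     True    |        False        |  True
The formula is true on 6 of the 16 rows.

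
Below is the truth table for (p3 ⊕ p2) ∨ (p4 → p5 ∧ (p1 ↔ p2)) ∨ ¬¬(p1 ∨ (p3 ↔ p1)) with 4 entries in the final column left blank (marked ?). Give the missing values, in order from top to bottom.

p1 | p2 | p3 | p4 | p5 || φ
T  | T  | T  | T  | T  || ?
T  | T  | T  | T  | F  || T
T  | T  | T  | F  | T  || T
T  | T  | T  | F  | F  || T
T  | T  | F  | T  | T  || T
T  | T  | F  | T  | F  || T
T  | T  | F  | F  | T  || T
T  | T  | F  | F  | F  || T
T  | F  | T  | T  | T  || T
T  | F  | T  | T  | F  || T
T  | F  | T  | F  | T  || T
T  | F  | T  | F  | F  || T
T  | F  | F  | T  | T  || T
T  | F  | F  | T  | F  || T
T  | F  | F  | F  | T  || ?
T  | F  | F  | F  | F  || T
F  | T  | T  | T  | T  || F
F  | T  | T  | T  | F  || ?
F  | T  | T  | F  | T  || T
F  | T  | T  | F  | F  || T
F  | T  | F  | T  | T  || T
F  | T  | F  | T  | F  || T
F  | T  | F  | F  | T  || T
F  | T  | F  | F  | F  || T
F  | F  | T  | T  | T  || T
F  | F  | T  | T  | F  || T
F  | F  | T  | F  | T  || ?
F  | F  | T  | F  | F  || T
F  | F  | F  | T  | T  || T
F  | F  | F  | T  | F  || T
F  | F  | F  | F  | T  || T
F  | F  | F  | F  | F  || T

T, T, F, T

Row p1=T, p2=T, p3=T, p4=T, p5=T: (p3 ⊕ p2) = F, ((p4 → p5 ∧ (p1 ↔ p2)) ∨ ¬¬(p1 ∨ (p3 ↔ p1))) = T, so the formula = T.
Row p1=T, p2=F, p3=F, p4=F, p5=T: (p3 ⊕ p2) = F, ((p4 → p5 ∧ (p1 ↔ p2)) ∨ ¬¬(p1 ∨ (p3 ↔ p1))) = T, so the formula = T.
Row p1=F, p2=T, p3=T, p4=T, p5=F: (p3 ⊕ p2) = F, ((p4 → p5 ∧ (p1 ↔ p2)) ∨ ¬¬(p1 ∨ (p3 ↔ p1))) = F, so the formula = F.
Row p1=F, p2=F, p3=T, p4=F, p5=T: (p3 ⊕ p2) = T, ((p4 → p5 ∧ (p1 ↔ p2)) ∨ ¬¬(p1 ∨ (p3 ↔ p1))) = T, so the formula = T.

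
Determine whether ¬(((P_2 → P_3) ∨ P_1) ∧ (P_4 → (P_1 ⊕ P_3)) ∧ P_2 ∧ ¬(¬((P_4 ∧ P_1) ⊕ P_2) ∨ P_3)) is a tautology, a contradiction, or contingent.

contingent

P_1  P_2  P_3  P_4  |  φ
 0    0    0    0   |  1
 0    0    0    1   |  1
 0    0    1    0   |  1
 0    0    1    1   |  1
 0    1    0    0   |  1
 0    1    0    1   |  1
 0    1    1    0   |  1
 0    1    1    1   |  1
 1    0    0    0   |  1
 1    0    0    1   |  1
 1    0    1    0   |  1
 1    0    1    1   |  1
 1    1    0    0   |  0
 1    1    0    1   |  1
 1    1    1    0   |  1
 1    1    1    1   |  1
15 of 16 rows are 1, so the formula is contingent.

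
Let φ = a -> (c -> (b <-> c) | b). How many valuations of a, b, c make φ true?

a  b  c     (b <-> c)  ((b <-> c) | b)  (c -> ((b <-> c) | b))  (a -> (c -> ((b <-> c) | b)))
T  T  T         T             T                   T                           T              
T  T  F         F             T                   T                           T              
T  F  T         F             F                   F                           F              
T  F  F         T             T                   T                           T              
F  T  T         T             T                   T                           T              
F  T  F         F             T                   T                           T              
F  F  T         F             F                   F                           T              
F  F  F         T             T                   T                           T              
The formula is true on 7 of the 8 rows.

7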